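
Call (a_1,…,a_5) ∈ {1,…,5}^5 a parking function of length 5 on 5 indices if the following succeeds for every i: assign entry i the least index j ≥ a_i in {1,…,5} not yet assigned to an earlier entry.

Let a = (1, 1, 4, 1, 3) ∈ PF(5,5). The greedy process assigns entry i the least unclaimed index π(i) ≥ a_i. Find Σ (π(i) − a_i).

Σπ = 15 ({1..5} each once); Σa = 1+1+4+1+3 = 10; disp = 15−10 = 5.

5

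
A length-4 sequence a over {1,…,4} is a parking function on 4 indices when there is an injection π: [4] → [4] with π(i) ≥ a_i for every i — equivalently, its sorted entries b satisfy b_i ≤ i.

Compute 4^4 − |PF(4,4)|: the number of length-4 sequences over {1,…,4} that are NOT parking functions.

|PF(4,4)| = (4−4+1)·(4+1)^(4−1) = 1×125 = 125 [KW]
Check (2,3,4,4) → sorted (2,3,4,4): b_1=2>1, not a PF.
4^4 − 125 = 256 − 125 = 131

131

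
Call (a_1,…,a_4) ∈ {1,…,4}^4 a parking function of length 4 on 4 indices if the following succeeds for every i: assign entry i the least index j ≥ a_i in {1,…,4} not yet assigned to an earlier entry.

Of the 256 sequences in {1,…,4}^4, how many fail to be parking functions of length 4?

131

|PF| = (4−4+1)·(4+1)^(4−1) = 1 · 125 = 125 [KW]
One tuple (2,2,4,4) → sorted (2,2,4,4): b_1=2>1, not a PF.
4^4 − 125 = 256 − 125 = 131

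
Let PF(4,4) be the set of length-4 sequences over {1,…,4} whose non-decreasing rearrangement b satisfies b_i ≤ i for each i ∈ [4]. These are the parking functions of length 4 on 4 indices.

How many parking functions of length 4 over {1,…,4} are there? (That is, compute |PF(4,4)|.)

125

|PF(4,4)| = 1·5^3 = 1×125 = 125 (Pollak)
Check (3,3,2,1) → sorted (1,2,3,3): b_i ≤ i ∀i, a PF.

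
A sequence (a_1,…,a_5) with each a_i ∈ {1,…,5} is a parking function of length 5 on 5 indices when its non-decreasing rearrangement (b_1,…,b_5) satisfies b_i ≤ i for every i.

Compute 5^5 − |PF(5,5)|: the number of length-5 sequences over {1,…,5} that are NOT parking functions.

Count = (5−5+1)·(5+1)^(5−1) = 1·1296 = 1296 (Konheim–Weiss)
Check (3,3,4,4,2) → sorted (2,3,3,4,4): b_1=2>1, not a PF.
Total 3125; non-PF = 3125−1296 = 1829

1829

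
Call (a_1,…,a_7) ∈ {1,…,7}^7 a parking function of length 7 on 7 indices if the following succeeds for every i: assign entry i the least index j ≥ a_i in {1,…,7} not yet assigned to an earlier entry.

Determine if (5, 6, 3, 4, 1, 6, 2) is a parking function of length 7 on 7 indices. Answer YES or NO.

YES

Order a: b = (1, 2, 3, 4, 5, 6, 6).
  b_1=1 ≤ 1
  b_2=2 ≤ 2
  b_3=3 ≤ 3
  b_4=4 ≤ 4
  b_5=5 ≤ 5
  b_6=6 ≤ 6
  b_7=6 ≤ 7
All bounds hold ⇒ YES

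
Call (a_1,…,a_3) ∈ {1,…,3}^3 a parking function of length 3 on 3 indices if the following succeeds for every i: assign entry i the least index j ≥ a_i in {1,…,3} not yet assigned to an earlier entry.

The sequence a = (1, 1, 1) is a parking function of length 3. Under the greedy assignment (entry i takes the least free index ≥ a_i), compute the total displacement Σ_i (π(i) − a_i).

3

Σπ(i) = 1+…+3 = 6; Σa = 1+1+1 = 3; disp = 6−3 = 3.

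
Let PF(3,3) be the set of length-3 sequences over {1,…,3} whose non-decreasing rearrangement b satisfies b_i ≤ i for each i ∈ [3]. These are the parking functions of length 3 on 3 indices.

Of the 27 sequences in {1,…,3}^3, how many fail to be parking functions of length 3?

|PF| = (3−3+1)·(3+1)^(3−1) = 1×16 = 16 (Konheim–Weiss)
One tuple (1,3,3) → sorted (1,3,3): b_2=3>2, not a PF.
Total 27; non-PF = 27−16 = 11

11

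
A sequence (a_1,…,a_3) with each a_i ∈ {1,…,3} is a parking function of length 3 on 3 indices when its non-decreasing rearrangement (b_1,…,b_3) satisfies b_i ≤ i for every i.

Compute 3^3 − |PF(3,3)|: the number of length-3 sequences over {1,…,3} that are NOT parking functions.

11

|PF(3,3)| = 1·4^2 = 1·16 = 16
Example (3,3,2) → sorted (2,3,3): b_1=2>1, not a PF.
Total 27; non-PF = 27−16 = 11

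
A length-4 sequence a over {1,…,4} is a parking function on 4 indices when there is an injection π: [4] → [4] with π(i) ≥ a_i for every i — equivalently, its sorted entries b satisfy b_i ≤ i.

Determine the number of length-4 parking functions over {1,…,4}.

#PF = (4−4+1)·(4+1)^(4−1) = 1·125 = 125
One tuple (1,2,1,2) → sorted (1,1,2,2): b_i ≤ i ∀i, a PF.

125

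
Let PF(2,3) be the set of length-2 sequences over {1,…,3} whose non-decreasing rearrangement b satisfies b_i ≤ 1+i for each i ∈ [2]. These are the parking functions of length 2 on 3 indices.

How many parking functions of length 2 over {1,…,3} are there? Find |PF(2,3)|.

Count = 2·4^1 = 2·4 = 8 [KW]
Check (3,1) → sorted (1,3): b_i ≤ 1+i ∀i, a PF.

8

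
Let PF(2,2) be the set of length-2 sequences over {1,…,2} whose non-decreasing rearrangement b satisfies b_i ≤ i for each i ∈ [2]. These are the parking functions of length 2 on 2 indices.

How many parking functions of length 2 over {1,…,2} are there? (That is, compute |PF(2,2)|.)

#PF = (3−2)·3^(2−1) = 1×3 = 3
E.g. (2,1) → sorted (1,2): b_i ≤ i ∀i, a PF.

3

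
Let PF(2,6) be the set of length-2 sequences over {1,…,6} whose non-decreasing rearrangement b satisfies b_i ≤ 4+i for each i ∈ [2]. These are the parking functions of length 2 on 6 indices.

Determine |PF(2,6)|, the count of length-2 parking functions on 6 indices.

#PF = (6−2+1)·(6+1)^(2−1) = 5·7 = 35
One tuple (6,5) → sorted (5,6): b_i ≤ 4+i ∀i, a PF.

35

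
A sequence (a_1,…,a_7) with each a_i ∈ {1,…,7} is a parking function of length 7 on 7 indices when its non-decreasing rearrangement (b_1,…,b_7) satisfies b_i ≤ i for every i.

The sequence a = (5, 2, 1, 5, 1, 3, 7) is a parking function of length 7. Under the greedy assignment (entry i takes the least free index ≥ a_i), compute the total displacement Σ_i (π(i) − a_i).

4

Σπ = 28 ({1..7} each once); Σa = 5+2+1+5+1+3+7 = 24; disp = 28−24 = 4.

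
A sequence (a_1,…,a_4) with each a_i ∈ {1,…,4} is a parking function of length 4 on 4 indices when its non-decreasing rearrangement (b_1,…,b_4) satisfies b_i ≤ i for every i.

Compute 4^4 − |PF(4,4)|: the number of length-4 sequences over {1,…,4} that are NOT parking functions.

#PF = (4−4+1)·(4+1)^(4−1) = 1·125 = 125 (Konheim–Weiss)
One tuple (1,4,3,3) → sorted (1,3,3,4): b_2=3>2, not a PF.
Total 256; non-PF = 256−125 = 131

131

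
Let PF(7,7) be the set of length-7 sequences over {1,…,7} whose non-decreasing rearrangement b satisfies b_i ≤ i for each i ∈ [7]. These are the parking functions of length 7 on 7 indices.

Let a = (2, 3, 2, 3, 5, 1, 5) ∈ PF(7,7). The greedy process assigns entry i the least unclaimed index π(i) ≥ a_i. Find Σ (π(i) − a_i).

7

Σπ = 7·8/2 = 28 (π permutes [7]); Σa = 2+3+2+3+5+1+5 = 21; disp = 28−21 = 7.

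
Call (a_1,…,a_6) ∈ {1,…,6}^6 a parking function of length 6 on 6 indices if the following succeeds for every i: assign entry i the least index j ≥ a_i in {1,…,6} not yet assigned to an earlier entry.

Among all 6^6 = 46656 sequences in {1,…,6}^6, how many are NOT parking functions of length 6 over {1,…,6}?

|PF| = 1·7^5 = 1×16807 = 16807 (Pollak)
Example (6,6,4,3,4,6) → sorted (3,4,4,6,6,6): b_1=3>1, not a PF.
6^6 − 16807 = 46656 − 16807 = 29849

29849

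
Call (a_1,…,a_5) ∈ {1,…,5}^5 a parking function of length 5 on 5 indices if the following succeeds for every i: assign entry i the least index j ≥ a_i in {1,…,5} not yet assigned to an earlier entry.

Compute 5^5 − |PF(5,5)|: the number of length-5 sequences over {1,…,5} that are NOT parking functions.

1829

|PF| = (6−5)·6^(5−1) = 1 · 1296 = 1296 [KW]
Check (2,4,5,5,4) → sorted (2,4,4,5,5): b_1=2>1, not a PF.
5^5 − 1296 = 3125 − 1296 = 1829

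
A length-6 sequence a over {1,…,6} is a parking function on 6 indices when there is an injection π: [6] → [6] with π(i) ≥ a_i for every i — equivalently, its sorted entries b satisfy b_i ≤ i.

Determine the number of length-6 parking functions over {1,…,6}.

|PF| = (6+1−6)·(6+1)^{6−1} = 1 · 16807 = 16807
One tuple (2,2,3,1,5,4) → sorted (1,2,2,3,4,5): b_i ≤ i ∀i, a PF.

16807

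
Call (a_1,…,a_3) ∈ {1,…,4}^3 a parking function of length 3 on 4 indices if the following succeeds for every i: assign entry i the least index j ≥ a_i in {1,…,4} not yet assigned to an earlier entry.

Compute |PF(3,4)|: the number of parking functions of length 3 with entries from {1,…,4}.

50

Count = (4+1−3)·(4+1)^{3−1} = 2×25 = 50 (Pollak)
E.g. (2,3,1) → sorted (1,2,3): b_i ≤ 1+i ∀i, a PF.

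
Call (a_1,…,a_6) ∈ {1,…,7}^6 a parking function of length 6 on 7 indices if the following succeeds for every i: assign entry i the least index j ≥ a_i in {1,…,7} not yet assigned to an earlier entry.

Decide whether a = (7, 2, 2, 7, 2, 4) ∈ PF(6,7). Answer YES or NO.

NO

Rearranged: b = (2, 2, 2, 4, 7, 7).
  b_1=2 ≤ 2
  b_2=2 ≤ 3
  b_3=2 ≤ 4
  b_4=4 ≤ 5
  b_5=7 > 6
  fails at i=5 ⇒ NO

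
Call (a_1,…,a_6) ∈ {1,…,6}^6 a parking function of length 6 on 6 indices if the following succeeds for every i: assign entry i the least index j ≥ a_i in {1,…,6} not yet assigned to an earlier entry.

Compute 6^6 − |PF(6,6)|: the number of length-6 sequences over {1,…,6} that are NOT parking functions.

29849

|PF(6,6)| = (7−6)·7^(6−1) = 1·16807 = 16807 (Pollak)
Check (3,2,6,6,5,3) → sorted (2,3,3,5,6,6): b_1=2>1, not a PF.
Total 46656; non-PF = 46656−16807 = 29849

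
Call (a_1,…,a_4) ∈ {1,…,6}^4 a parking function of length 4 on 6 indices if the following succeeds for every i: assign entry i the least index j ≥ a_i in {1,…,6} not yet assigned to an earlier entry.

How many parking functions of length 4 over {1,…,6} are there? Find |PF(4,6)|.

Count = 3·7^3 = 3·343 = 1029
One tuple (2,2,6,2) → sorted (2,2,2,6): b_i ≤ 2+i ∀i, a PF.

1029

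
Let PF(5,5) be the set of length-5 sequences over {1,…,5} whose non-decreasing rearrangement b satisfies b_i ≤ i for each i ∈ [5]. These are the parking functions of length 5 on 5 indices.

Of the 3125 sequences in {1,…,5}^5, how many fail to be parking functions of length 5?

1829

|PF| = (5−5+1)·(5+1)^(5−1) = 1×1296 = 1296 (Pollak)
One tuple (4,1,5,5,4) → sorted (1,4,4,5,5): b_2=4>2, not a PF.
Total 3125; non-PF = 3125−1296 = 1829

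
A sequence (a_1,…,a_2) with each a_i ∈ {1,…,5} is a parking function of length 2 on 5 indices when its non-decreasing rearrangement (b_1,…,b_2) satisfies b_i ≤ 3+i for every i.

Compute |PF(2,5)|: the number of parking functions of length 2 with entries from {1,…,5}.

24

#PF = 4·6^1 = 4×6 = 24 (Konheim–Weiss)
Example (1,2) → sorted (1,2): b_i ≤ 3+i ∀i, a PF.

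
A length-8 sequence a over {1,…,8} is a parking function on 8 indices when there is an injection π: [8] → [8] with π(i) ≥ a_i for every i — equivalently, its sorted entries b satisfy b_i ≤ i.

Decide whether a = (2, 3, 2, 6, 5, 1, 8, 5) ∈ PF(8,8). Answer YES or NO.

YES

Sorted: b = (1, 2, 2, 3, 5, 5, 6, 8).
  b_1=1 ≤ 1
  b_2=2 ≤ 2
  b_3=2 ≤ 3
  b_4=3 ≤ 4
  b_5=5 ≤ 5
  b_6=5 ≤ 6
  b_7=6 ≤ 7
  b_8=8 ≤ 8
All bounds hold ⇒ YES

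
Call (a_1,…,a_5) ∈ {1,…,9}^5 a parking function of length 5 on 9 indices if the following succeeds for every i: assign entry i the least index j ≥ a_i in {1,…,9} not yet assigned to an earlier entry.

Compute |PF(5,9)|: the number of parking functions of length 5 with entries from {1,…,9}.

50000

Count = 5·10^4 = 5·10000 = 50000
One tuple (1,2,5,5,8) → sorted (1,2,5,5,8): b_i ≤ 4+i ∀i, a PF.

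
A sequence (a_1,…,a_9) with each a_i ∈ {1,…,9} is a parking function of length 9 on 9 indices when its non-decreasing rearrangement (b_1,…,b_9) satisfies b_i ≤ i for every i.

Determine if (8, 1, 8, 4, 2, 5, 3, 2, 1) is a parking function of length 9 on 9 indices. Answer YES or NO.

Rearranged: b = (1, 1, 2, 2, 3, 4, 5, 8, 8).
  b_1=1 ≤ 1
  b_2=1 ≤ 2
  b_3=2 ≤ 3
  b_4=2 ≤ 4
  b_5=3 ≤ 5
  b_6=4 ≤ 6
  b_7=5 ≤ 7
  b_8=8 ≤ 8
  b_9=8 ≤ 9
All bounds hold ⇒ YES

YES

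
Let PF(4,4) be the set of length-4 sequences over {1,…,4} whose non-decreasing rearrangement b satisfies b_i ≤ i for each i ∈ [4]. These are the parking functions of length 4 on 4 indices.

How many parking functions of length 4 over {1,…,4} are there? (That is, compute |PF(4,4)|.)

|PF| = (4−4+1)·(4+1)^(4−1) = 1·125 = 125
One tuple (4,1,1,1) → sorted (1,1,1,4): b_i ≤ i ∀i, a PF.

125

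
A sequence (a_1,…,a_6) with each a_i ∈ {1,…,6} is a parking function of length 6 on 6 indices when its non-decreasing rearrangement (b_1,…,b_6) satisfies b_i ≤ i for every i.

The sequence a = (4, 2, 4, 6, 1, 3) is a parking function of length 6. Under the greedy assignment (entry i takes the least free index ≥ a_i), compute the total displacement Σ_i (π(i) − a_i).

Σπ = 6·7/2 = 21 (π permutes [6]); Σa = 4+2+4+6+1+3 = 20; disp = 21−20 = 1.

1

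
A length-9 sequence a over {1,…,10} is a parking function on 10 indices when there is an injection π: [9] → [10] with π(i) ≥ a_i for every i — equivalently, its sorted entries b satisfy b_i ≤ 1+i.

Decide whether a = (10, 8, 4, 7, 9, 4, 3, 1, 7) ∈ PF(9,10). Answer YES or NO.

NO

Rearranged: b = (1, 3, 4, 4, 7, 7, 8, 9, 10).
  b_1=1 ≤ 2
  b_2=3 ≤ 3
  b_3=4 ≤ 4
  b_4=4 ≤ 5
  b_5=7 > 6
  fails at i=5 ⇒ NO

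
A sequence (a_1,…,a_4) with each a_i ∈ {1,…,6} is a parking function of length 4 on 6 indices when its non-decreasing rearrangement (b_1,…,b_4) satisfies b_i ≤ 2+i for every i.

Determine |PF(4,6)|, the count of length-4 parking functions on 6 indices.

|PF| = (7−4)·7^(4−1) = 3 · 343 = 1029
One tuple (2,5,3,1) → sorted (1,2,3,5): b_i ≤ 2+i ∀i, a PF.

1029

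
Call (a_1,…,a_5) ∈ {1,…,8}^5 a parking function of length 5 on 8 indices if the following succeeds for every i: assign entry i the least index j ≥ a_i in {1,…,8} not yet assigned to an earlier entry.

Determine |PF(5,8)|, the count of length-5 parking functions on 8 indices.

26244

Count = 4·9^4 = 4 · 6561 = 26244
E.g. (6,5,3,6,5) → sorted (3,5,5,6,6): b_i ≤ 3+i ∀i, a PF.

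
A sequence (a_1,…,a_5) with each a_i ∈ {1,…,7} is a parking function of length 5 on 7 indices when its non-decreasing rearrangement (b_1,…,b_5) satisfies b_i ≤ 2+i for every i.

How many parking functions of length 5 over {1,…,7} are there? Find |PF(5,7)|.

|PF(5,7)| = (8−5)·8^(5−1) = 3 · 4096 = 12288
E.g. (1,3,6,4,7) → sorted (1,3,4,6,7): b_i ≤ 2+i ∀i, a PF.

12288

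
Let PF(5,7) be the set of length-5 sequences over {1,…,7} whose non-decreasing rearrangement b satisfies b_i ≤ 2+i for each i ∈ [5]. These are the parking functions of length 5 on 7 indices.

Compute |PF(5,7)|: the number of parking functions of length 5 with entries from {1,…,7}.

|PF(5,7)| = (7−5+1)·(7+1)^(5−1) = 3×4096 = 12288 [KW]
Example (4,4,2,6,2) → sorted (2,2,4,4,6): b_i ≤ 2+i ∀i, a PF.

12288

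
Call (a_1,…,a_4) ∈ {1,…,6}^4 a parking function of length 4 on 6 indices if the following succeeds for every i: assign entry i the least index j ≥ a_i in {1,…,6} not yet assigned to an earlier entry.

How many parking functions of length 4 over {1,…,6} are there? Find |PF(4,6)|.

#PF = (6+1−4)·(6+1)^{4−1} = 3·343 = 1029
Example (4,1,2,2) → sorted (1,2,2,4): b_i ≤ 2+i ∀i, a PF.

1029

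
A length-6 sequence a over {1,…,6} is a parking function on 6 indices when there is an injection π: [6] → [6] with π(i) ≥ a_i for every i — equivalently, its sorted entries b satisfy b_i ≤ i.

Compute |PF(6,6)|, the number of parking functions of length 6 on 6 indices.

|PF| = (6−6+1)·(6+1)^(6−1) = 1×16807 = 16807
One tuple (1,1,4,4,3,2) → sorted (1,1,2,3,4,4): b_i ≤ i ∀i, a PF.

16807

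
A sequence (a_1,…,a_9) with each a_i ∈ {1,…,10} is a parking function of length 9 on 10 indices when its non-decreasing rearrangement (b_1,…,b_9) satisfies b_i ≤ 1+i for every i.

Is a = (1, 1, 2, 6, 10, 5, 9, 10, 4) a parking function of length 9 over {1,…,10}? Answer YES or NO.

Order a: b = (1, 1, 2, 4, 5, 6, 9, 10, 10).
  b_1=1 ≤ 2
  b_2=1 ≤ 3
  b_3=2 ≤ 4
  b_4=4 ≤ 5
  b_5=5 ≤ 6
  b_6=6 ≤ 7
  b_7=9 > 8
  fails at i=7 ⇒ NO

NO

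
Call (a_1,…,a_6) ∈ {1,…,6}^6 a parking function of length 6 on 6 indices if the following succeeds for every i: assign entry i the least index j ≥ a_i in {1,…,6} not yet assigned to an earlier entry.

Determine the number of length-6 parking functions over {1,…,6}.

Count = (7−6)·7^(6−1) = 1·16807 = 16807 [KW]
E.g. (4,1,1,5,3,4) → sorted (1,1,3,4,4,5): b_i ≤ i ∀i, a PF.

16807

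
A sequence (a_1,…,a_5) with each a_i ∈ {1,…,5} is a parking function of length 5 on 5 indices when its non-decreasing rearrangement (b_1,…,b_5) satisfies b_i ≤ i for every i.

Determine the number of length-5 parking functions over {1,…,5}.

1296

#PF = (5−5+1)·(5+1)^(5−1) = 1·1296 = 1296 (Konheim–Weiss)
One tuple (2,2,2,5,1) → sorted (1,2,2,2,5): b_i ≤ i ∀i, a PF.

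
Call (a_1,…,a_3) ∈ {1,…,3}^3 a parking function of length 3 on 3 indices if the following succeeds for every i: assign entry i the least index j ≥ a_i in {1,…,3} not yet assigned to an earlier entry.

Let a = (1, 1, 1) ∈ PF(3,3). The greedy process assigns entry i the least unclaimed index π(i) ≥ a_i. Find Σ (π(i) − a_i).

3

Σπ = 6 ({1..3} each once); Σa = 1+1+1 = 3; disp = 6−3 = 3.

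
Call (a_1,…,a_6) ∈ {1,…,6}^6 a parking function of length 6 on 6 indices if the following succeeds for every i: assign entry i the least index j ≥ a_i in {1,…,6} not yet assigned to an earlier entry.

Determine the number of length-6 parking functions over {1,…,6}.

16807

|PF| = 1·7^5 = 1·16807 = 16807 (Pollak)
Check (4,2,5,1,6,2) → sorted (1,2,2,4,5,6): b_i ≤ i ∀i, a PF.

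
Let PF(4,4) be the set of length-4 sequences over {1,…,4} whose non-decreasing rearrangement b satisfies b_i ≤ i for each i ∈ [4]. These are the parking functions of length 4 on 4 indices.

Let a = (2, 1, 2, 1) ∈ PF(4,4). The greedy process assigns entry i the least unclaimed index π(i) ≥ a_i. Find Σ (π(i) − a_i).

4

Σπ(i) = 1+…+4 = 10; Σa = 2+1+2+1 = 6; disp = 10−6 = 4.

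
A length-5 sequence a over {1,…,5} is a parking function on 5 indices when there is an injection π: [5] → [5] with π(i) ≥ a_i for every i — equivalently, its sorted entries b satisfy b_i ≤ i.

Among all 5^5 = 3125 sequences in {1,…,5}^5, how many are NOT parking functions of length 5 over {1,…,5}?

1829

|PF(5,5)| = (6−5)·6^(5−1) = 1 · 1296 = 1296 [KW]
E.g. (5,2,3,1,5) → sorted (1,2,3,5,5): b_4=5>4, not a PF.
5^5 − 1296 = 3125 − 1296 = 1829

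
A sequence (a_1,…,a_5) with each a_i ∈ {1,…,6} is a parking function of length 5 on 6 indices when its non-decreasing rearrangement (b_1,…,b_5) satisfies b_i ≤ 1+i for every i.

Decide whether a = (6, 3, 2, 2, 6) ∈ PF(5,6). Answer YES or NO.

NO

Sorted: b = (2, 2, 3, 6, 6).
  b_1=2 ≤ 2
  b_2=2 ≤ 3
  b_3=3 ≤ 4
  b_4=6 > 5
  fails at i=4 ⇒ NO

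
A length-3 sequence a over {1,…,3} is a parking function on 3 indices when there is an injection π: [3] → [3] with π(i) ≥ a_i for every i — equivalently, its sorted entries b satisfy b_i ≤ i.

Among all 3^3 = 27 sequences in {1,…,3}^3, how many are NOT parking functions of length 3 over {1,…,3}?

|PF| = (3−3+1)·(3+1)^(3−1) = 1·16 = 16 (Pollak)
One tuple (3,3,3) → sorted (3,3,3): b_1=3>1, not a PF.
Total 27; non-PF = 27−16 = 11

11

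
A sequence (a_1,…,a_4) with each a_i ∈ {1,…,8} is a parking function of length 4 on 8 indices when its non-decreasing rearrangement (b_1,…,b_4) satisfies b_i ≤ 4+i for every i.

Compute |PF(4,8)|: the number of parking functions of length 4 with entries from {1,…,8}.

3645

#PF = (9−4)·9^(4−1) = 5 · 729 = 3645 [KW]
Check (1,5,6,1) → sorted (1,1,5,6): b_i ≤ 4+i ∀i, a PF.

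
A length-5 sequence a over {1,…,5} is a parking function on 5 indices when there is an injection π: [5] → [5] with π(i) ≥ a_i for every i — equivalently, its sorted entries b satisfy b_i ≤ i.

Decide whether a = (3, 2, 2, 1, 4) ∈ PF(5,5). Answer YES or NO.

YES

Sorted: b = (1, 2, 2, 3, 4).
  b_1=1 ≤ 1
  b_2=2 ≤ 2
  b_3=2 ≤ 3
  b_4=3 ≤ 4
  b_5=4 ≤ 5
All bounds hold ⇒ YES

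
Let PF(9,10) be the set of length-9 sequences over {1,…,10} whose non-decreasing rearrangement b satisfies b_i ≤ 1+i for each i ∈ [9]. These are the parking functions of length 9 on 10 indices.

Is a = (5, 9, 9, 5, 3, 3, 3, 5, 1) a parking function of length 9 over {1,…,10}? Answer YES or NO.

Rearranged: b = (1, 3, 3, 3, 5, 5, 5, 9, 9).
  b_1=1 ≤ 2
  b_2=3 ≤ 3
  b_3=3 ≤ 4
  b_4=3 ≤ 5
  b_5=5 ≤ 6
  b_6=5 ≤ 7
  b_7=5 ≤ 8
  b_8=9 ≤ 9
  b_9=9 ≤ 10
All bounds hold ⇒ YES

YES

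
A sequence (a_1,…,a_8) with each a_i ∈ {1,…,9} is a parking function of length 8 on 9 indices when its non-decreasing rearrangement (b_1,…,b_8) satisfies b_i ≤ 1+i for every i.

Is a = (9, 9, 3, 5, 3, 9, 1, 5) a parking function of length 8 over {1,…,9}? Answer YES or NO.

Order a: b = (1, 3, 3, 5, 5, 9, 9, 9).
  b_1=1 ≤ 2
  b_2=3 ≤ 3
  b_3=3 ≤ 4
  b_4=5 ≤ 5
  b_5=5 ≤ 6
  b_6=9 > 7
  fails at i=6 ⇒ NO

NO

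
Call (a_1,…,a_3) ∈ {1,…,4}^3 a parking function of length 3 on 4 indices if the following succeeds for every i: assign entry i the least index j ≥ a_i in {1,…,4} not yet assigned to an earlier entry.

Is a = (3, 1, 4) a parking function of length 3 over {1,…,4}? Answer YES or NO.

YES

Rearranged: b = (1, 3, 4).
  b_1=1 ≤ 2
  b_2=3 ≤ 3
  b_3=4 ≤ 4
All bounds hold ⇒ YES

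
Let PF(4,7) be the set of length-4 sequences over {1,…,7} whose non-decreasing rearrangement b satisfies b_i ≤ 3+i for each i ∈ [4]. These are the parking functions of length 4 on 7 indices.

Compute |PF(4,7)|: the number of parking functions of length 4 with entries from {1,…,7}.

#PF = 4·8^3 = 4·512 = 2048 (Pollak)
Check (4,5,3,1) → sorted (1,3,4,5): b_i ≤ 3+i ∀i, a PF.

2048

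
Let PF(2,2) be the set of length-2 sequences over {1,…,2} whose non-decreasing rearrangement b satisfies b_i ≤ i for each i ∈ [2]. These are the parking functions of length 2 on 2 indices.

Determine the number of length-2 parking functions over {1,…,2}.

3

|PF| = (2+1−2)·(2+1)^{2−1} = 1×3 = 3 (Pollak)
Check (1,2) → sorted (1,2): b_i ≤ i ∀i, a PF.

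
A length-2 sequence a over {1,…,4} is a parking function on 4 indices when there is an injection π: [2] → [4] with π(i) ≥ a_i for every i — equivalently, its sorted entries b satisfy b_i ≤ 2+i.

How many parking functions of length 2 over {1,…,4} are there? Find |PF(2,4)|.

15

#PF = (4−2+1)·(4+1)^(2−1) = 3·5 = 15 (Konheim–Weiss)
Check (2,2) → sorted (2,2): b_i ≤ 2+i ∀i, a PF.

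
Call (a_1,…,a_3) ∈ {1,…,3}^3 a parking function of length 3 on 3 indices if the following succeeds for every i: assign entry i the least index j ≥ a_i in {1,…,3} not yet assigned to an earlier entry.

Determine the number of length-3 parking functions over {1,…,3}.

Count = (3−3+1)·(3+1)^(3−1) = 1×16 = 16 (Konheim–Weiss)
Example (1,3,1) → sorted (1,1,3): b_i ≤ i ∀i, a PF.

16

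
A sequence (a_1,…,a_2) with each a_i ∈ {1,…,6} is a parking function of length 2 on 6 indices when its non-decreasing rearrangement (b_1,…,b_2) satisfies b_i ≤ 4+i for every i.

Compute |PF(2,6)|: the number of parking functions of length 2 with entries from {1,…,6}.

Count = (6−2+1)·(6+1)^(2−1) = 5·7 = 35 (Konheim–Weiss)
E.g. (1,4) → sorted (1,4): b_i ≤ 4+i ∀i, a PF.

35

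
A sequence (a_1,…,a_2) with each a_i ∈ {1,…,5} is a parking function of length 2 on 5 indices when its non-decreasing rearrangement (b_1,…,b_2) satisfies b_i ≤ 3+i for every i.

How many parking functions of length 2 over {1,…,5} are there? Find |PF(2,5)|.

|PF(2,5)| = (5−2+1)·(5+1)^(2−1) = 4 · 6 = 24 (Pollak)
E.g. (5,1) → sorted (1,5): b_i ≤ 3+i ∀i, a PF.

24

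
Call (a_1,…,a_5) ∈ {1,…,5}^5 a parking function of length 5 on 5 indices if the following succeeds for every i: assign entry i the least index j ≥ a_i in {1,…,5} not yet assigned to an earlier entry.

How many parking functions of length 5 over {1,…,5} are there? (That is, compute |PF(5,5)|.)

1296

Count = 1·6^4 = 1 · 1296 = 1296 [KW]
One tuple (5,3,2,1,4) → sorted (1,2,3,4,5): b_i ≤ i ∀i, a PF.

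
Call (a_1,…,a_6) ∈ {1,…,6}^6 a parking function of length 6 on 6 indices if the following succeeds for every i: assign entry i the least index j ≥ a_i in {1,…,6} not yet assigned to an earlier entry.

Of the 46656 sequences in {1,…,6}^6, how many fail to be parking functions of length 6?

29849

#PF = (7−6)·7^(6−1) = 1 · 16807 = 16807 [KW]
E.g. (5,4,5,2,6,3) → sorted (2,3,4,5,5,6): b_1=2>1, not a PF.
6^6 − 16807 = 46656 − 16807 = 29849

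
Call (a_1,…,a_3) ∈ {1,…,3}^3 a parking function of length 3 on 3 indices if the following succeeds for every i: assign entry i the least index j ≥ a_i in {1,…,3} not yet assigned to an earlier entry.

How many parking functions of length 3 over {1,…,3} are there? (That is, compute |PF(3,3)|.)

#PF = (4−3)·4^(3−1) = 1 · 16 = 16 [KW]
One tuple (1,1,2) → sorted (1,1,2): b_i ≤ i ∀i, a PF.

16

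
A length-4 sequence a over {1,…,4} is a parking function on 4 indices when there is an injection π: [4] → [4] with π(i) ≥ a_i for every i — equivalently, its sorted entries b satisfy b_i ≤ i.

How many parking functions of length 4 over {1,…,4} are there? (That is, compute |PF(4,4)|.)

125

|PF(4,4)| = (4+1−4)·(4+1)^{4−1} = 1×125 = 125 (Pollak)
Check (2,1,3,3) → sorted (1,2,3,3): b_i ≤ i ∀i, a PF.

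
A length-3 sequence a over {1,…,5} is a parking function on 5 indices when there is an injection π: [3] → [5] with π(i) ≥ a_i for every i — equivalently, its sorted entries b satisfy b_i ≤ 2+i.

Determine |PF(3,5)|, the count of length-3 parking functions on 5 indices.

|PF| = (5+1−3)·(5+1)^{3−1} = 3×36 = 108
Check (2,4,5) → sorted (2,4,5): b_i ≤ 2+i ∀i, a PF.

108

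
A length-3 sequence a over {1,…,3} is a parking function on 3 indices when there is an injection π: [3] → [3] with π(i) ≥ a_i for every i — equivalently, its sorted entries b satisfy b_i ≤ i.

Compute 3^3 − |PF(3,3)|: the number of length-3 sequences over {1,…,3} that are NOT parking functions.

11

|PF| = (3+1−3)·(3+1)^{3−1} = 1×16 = 16 [KW]
One tuple (3,2,2) → sorted (2,2,3): b_1=2>1, not a PF.
3^3 − 16 = 27 − 16 = 11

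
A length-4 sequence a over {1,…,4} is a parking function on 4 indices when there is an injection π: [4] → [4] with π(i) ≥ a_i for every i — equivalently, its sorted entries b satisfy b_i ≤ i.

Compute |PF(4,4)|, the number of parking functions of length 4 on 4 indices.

Count = (4−4+1)·(4+1)^(4−1) = 1×125 = 125 [KW]
Example (4,2,1,1) → sorted (1,1,2,4): b_i ≤ i ∀i, a PF.

125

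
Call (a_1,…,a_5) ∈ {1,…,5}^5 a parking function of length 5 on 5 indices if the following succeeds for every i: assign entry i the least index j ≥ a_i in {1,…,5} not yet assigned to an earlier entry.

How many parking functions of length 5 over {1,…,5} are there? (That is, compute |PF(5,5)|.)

1296

#PF = (5+1−5)·(5+1)^{5−1} = 1 · 1296 = 1296 [KW]
Check (1,1,3,2,5) → sorted (1,1,2,3,5): b_i ≤ i ∀i, a PF.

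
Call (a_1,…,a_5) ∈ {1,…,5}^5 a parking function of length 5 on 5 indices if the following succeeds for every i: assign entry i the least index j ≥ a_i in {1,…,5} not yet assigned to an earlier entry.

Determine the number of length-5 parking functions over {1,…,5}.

Count = (5−5+1)·(5+1)^(5−1) = 1×1296 = 1296 (Pollak)
E.g. (1,5,1,1,2) → sorted (1,1,1,2,5): b_i ≤ i ∀i, a PF.

1296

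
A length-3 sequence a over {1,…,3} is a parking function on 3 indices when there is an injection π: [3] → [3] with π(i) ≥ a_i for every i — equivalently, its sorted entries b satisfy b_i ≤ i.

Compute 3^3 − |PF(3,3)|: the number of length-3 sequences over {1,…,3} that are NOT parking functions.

#PF = 1·4^2 = 1 · 16 = 16 [KW]
Check (3,3,3) → sorted (3,3,3): b_1=3>1, not a PF.
Total 27; non-PF = 27−16 = 11

11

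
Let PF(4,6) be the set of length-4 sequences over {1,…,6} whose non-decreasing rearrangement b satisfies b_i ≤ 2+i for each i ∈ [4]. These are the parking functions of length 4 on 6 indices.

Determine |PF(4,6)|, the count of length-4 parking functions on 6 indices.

Count = (6+1−4)·(6+1)^{4−1} = 3×343 = 1029
E.g. (4,1,3,2) → sorted (1,2,3,4): b_i ≤ 2+i ∀i, a PF.

1029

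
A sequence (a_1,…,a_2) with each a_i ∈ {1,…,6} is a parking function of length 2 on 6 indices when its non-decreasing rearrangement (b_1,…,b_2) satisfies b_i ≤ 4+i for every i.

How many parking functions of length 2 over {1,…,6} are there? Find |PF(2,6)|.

35

|PF(2,6)| = 5·7^1 = 5×7 = 35 (Pollak)
Example (3,6) → sorted (3,6): b_i ≤ 4+i ∀i, a PF.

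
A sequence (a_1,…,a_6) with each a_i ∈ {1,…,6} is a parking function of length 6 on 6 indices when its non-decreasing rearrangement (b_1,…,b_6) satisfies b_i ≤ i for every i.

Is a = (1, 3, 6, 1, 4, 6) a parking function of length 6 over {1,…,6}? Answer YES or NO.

Sorted: b = (1, 1, 3, 4, 6, 6).
  b_1=1 ≤ 1
  b_2=1 ≤ 2
  b_3=3 ≤ 3
  b_4=4 ≤ 4
  b_5=6 > 5
  fails at i=5 ⇒ NO

NO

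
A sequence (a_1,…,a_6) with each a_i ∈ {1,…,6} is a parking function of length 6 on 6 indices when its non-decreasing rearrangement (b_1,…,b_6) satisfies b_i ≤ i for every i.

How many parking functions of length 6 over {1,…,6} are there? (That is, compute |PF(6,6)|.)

|PF(6,6)| = (6+1−6)·(6+1)^{6−1} = 1×16807 = 16807
Check (3,6,1,1,2,5) → sorted (1,1,2,3,5,6): b_i ≤ i ∀i, a PF.

16807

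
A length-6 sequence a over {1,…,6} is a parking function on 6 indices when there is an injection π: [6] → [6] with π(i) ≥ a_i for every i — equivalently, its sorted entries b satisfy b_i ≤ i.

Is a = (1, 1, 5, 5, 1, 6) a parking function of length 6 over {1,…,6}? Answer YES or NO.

NO

Rearranged: b = (1, 1, 1, 5, 5, 6).
  b_1=1 ≤ 1
  b_2=1 ≤ 2
  b_3=1 ≤ 3
  b_4=5 > 4
  fails at i=4 ⇒ NO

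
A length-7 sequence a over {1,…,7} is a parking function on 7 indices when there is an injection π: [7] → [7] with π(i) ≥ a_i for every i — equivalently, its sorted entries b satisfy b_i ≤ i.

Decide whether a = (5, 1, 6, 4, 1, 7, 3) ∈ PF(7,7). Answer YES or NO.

YES

Sorted: b = (1, 1, 3, 4, 5, 6, 7).
  b_1=1 ≤ 1
  b_2=1 ≤ 2
  b_3=3 ≤ 3
  b_4=4 ≤ 4
  b_5=5 ≤ 5
  b_6=6 ≤ 6
  b_7=7 ≤ 7
All bounds hold ⇒ YES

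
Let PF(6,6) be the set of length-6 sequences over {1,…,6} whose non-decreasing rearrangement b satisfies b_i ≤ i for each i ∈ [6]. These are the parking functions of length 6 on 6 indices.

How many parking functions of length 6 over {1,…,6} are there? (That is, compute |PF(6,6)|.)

16807

Count = (7−6)·7^(6−1) = 1 · 16807 = 16807 (Konheim–Weiss)
Check (3,5,1,6,2,2) → sorted (1,2,2,3,5,6): b_i ≤ i ∀i, a PF.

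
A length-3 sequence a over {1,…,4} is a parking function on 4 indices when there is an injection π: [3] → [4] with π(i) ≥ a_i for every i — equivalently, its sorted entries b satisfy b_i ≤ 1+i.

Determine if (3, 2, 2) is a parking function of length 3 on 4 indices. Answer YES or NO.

Sorted: b = (2, 2, 3).
  b_1=2 ≤ 2
  b_2=2 ≤ 3
  b_3=3 ≤ 4
All bounds hold ⇒ YES

YES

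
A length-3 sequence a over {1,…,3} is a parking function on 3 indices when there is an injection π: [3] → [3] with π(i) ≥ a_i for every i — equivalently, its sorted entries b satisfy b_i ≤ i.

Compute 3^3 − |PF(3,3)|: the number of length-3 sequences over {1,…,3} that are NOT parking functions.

11

|PF| = 1·4^2 = 1·16 = 16 (Pollak)
E.g. (2,3,2) → sorted (2,2,3): b_1=2>1, not a PF.
Total 27; non-PF = 27−16 = 11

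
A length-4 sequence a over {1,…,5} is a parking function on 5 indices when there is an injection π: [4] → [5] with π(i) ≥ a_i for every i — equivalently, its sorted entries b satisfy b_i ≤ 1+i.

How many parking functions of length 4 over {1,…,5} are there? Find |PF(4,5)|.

Count = 2·6^3 = 2·216 = 432 (Konheim–Weiss)
Example (5,4,3,1) → sorted (1,3,4,5): b_i ≤ 1+i ∀i, a PF.

432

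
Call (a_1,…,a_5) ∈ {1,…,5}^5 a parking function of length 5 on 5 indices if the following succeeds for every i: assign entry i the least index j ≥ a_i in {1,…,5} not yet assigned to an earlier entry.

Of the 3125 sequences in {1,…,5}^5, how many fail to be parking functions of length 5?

#PF = 1·6^4 = 1 · 1296 = 1296
Check (5,4,2,4,2) → sorted (2,2,4,4,5): b_1=2>1, not a PF.
5^5 − 1296 = 3125 − 1296 = 1829

1829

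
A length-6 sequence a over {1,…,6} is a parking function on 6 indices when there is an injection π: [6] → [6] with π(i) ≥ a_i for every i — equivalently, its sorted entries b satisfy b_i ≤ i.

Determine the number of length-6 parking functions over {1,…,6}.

16807

Count = 1·7^5 = 1×16807 = 16807 (Pollak)
One tuple (3,4,6,4,1,2) → sorted (1,2,3,4,4,6): b_i ≤ i ∀i, a PF.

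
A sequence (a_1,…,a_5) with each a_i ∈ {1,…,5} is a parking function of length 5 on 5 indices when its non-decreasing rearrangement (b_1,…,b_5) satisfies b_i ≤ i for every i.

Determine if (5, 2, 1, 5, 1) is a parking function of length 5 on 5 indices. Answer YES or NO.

Rearranged: b = (1, 1, 2, 5, 5).
  b_1=1 ≤ 1
  b_2=1 ≤ 2
  b_3=2 ≤ 3
  b_4=5 > 4
  fails at i=4 ⇒ NO

NO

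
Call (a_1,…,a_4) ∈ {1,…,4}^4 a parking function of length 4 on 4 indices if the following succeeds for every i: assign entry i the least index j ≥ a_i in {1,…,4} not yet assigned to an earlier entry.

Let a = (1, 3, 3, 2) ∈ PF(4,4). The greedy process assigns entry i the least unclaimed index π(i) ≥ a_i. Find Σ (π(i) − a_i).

1

Σπ(i) = 1+…+4 = 10; Σa = 1+3+3+2 = 9; disp = 10−9 = 1.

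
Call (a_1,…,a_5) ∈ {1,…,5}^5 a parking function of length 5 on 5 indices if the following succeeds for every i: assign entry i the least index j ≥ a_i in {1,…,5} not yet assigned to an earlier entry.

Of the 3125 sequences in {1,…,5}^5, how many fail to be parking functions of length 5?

1829

Count = (5−5+1)·(5+1)^(5−1) = 1·1296 = 1296
E.g. (2,4,4,4,2) → sorted (2,2,4,4,4): b_1=2>1, not a PF.
Total 3125; non-PF = 3125−1296 = 1829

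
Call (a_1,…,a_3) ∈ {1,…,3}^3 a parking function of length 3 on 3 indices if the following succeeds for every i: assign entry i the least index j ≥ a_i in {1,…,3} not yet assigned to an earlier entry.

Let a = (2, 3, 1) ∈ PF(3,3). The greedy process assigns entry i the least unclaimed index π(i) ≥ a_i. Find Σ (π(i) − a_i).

Σπ = 6 ({1..3} each once); Σa = 2+3+1 = 6; disp = 6−6 = 0.

0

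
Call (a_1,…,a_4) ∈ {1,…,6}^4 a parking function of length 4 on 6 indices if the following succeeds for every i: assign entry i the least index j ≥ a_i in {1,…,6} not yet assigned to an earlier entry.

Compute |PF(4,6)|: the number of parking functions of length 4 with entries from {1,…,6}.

|PF(4,6)| = 3·7^3 = 3×343 = 1029 (Pollak)
Check (4,4,6,1) → sorted (1,4,4,6): b_i ≤ 2+i ∀i, a PF.

1029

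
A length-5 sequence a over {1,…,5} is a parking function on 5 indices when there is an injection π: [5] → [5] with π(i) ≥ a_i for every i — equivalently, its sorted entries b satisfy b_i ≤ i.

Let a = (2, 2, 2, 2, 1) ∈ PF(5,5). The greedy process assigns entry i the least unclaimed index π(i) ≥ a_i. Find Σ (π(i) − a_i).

Σπ = 5·6/2 = 15 (π permutes [5]); Σa = 2+2+2+2+1 = 9; disp = 15−9 = 6.

6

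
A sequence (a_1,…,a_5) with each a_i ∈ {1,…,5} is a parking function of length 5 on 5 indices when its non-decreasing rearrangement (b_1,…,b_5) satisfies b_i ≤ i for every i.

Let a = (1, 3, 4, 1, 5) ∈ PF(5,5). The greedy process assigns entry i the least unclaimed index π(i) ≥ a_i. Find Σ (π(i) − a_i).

Σπ = 15 ({1..5} each once); Σa = 1+3+4+1+5 = 14; disp = 15−14 = 1.

1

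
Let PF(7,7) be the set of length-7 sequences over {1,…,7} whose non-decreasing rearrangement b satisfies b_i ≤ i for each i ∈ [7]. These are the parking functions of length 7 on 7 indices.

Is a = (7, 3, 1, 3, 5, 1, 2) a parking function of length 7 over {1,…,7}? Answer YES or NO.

Order a: b = (1, 1, 2, 3, 3, 5, 7).
  b_1=1 ≤ 1
  b_2=1 ≤ 2
  b_3=2 ≤ 3
  b_4=3 ≤ 4
  b_5=3 ≤ 5
  b_6=5 ≤ 6
  b_7=7 ≤ 7
All bounds hold ⇒ YES

YES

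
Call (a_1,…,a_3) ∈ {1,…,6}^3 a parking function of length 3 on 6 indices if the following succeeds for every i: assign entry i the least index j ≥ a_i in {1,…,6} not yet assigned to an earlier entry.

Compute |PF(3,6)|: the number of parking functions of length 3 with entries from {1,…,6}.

|PF(3,6)| = (6−3+1)·(6+1)^(3−1) = 4·49 = 196 (Pollak)
Check (5,4,5) → sorted (4,5,5): b_i ≤ 3+i ∀i, a PF.

196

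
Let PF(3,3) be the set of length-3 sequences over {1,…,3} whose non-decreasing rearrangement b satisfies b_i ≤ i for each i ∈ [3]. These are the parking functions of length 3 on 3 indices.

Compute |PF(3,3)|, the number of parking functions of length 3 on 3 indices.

16

|PF| = (3+1−3)·(3+1)^{3−1} = 1×16 = 16 (Konheim–Weiss)
Check (1,3,2) → sorted (1,2,3): b_i ≤ i ∀i, a PF.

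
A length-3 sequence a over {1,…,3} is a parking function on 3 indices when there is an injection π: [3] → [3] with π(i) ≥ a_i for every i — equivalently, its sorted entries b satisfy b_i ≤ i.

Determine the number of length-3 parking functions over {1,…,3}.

|PF| = 1·4^2 = 1·16 = 16 [KW]
Check (1,1,1) → sorted (1,1,1): b_i ≤ i ∀i, a PF.

16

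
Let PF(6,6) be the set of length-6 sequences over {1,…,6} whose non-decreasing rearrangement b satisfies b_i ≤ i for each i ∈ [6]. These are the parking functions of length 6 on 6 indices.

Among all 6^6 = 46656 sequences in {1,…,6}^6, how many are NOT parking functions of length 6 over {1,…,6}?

Count = (6−6+1)·(6+1)^(6−1) = 1 · 16807 = 16807 (Konheim–Weiss)
Check (4,3,6,1,4,6) → sorted (1,3,4,4,6,6): b_2=3>2, not a PF.
So 46656 − 16807 = 29849 fail.

29849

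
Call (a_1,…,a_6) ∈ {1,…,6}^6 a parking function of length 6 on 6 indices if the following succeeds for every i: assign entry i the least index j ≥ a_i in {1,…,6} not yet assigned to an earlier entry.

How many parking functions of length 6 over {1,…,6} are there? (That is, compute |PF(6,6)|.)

Count = 1·7^5 = 1·16807 = 16807
E.g. (3,5,5,1,3,2) → sorted (1,2,3,3,5,5): b_i ≤ i ∀i, a PF.

16807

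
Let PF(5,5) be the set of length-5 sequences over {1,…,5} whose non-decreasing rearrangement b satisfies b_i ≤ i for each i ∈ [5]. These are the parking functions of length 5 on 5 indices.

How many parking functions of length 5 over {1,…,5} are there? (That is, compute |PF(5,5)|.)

Count = (5−5+1)·(5+1)^(5−1) = 1·1296 = 1296 [KW]
Example (5,2,1,1,3) → sorted (1,1,2,3,5): b_i ≤ i ∀i, a PF.

1296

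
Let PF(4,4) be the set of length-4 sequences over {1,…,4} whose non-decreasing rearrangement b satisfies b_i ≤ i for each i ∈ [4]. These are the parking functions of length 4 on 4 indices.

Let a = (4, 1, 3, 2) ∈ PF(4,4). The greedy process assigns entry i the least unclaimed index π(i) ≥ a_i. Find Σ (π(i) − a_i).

0

Σπ = 4·5/2 = 10 (π permutes [4]); Σa = 4+1+3+2 = 10; disp = 10−10 = 0.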